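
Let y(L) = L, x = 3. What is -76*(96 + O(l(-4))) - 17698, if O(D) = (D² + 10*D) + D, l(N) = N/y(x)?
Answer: -216130/9 ≈ -24014.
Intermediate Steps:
l(N) = N/3
O(D) = D² + 11*D
-76*(96 + O(l(-4))) - 17698 = -76*(96 + ((⅓)*(-4))*(11 + (⅓)*(-4))) - 17698 = -76*(96 - 4*(11 - 4/3)/3) - 17698 = -76*(96 - 4/3*29/3) - 17698 = -76*(96 - 116/9) - 17698 = -76*748/9 - 17698 = -56848/9 - 17698 = -216130/9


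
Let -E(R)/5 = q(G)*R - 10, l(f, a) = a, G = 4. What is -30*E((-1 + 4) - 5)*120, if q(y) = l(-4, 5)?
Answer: -360000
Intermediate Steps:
q(y) = 5
E(R) = 50 - 25*R (E(R) = -5*(5*R - 10) = -5*(-10 + 5*R) = 50 - 25*R)
-30*E((-1 + 4) - 5)*120 = -30*(50 - 25*((-1 + 4) - 5))*120 = -30*(50 - 25*(3 - 5))*120 = -30*(50 - 25*(-2))*120 = -30*(50 + 50)*120 = -30*100*120 = -3000*120 = -360000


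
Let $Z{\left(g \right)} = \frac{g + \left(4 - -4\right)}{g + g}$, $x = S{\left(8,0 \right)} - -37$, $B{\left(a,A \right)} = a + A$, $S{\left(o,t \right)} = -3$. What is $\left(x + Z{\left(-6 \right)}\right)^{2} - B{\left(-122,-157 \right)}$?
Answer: $\frac{51253}{36} \approx 1423.7$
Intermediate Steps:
$B{\left(a,A \right)} = A + a$
$x = 34$ ($x = -3 - -37 = -3 + 37 = 34$)
$Z{\left(g \right)} = \frac{8 + g}{2 g}$ ($Z{\left(g \right)} = \frac{g + \left(4 + 4\right)}{2 g} = \left(g + 8\right) \frac{1}{2 g} = \left(8 + g\right) \frac{1}{2 g} = \frac{8 + g}{2 g}$)
$\left(x + Z{\left(-6 \right)}\right)^{2} - B{\left(-122,-157 \right)} = \left(34 + \frac{8 - 6}{2 \left(-6\right)}\right)^{2} - \left(-157 - 122\right) = \left(34 + \frac{1}{2} \left(- \frac{1}{6}\right) 2\right)^{2} - -279 = \left(34 - \frac{1}{6}\right)^{2} + 279 = \left(\frac{203}{6}\right)^{2} + 279 = \frac{41209}{36} + 279 = \frac{51253}{36}$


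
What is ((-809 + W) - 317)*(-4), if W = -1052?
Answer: 8712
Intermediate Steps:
((-809 + W) - 317)*(-4) = ((-809 - 1052) - 317)*(-4) = (-1861 - 317)*(-4) = -2178*(-4) = 8712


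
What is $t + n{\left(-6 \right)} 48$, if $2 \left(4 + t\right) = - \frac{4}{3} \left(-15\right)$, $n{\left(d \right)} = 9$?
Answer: $438$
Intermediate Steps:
$t = 6$ ($t = -4 + \frac{- \frac{4}{3} \left(-15\right)}{2} = -4 + \frac{\left(-4\right) \frac{1}{3} \left(-15\right)}{2} = -4 + \frac{\left(- \frac{4}{3}\right) \left(-15\right)}{2} = -4 + \frac{1}{2} \cdot 20 = -4 + 10 = 6$)
$t + n{\left(-6 \right)} 48 = 6 + 9 \cdot 48 = 6 + 432 = 438$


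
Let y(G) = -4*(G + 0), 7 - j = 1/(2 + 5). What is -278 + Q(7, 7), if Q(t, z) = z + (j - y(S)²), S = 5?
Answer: -4649/7 ≈ -664.14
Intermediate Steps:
j = 48/7 (j = 7 - 1/(2 + 5) = 7 - 1/7 = 7 - 1*⅐ = 7 - ⅐ = 48/7 ≈ 6.8571)
y(G) = -4*G
Q(t, z) = -2752/7 + z (Q(t, z) = z + (48/7 - (-4*5)²) = z + (48/7 - 1*(-20)²) = z + (48/7 - 1*400) = z + (48/7 - 400) = z - 2752/7 = -2752/7 + z)
-278 + Q(7, 7) = -278 + (-2752/7 + 7) = -278 - 2703/7 = -4649/7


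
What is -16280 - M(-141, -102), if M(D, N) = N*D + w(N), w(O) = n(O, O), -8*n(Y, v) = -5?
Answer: -245301/8 ≈ -30663.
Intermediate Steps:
n(Y, v) = 5/8 (n(Y, v) = -1/8*(-5) = 5/8)
w(O) = 5/8
M(D, N) = 5/8 + D*N (M(D, N) = N*D + 5/8 = D*N + 5/8 = 5/8 + D*N)
-16280 - M(-141, -102) = -16280 - (5/8 - 141*(-102)) = -16280 - (5/8 + 14382) = -16280 - 1*115061/8 = -16280 - 115061/8 = -245301/8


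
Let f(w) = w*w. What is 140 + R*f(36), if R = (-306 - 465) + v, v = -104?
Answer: -1133860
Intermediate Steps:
f(w) = w**2
R = -875 (R = (-306 - 465) - 104 = -771 - 104 = -875)
140 + R*f(36) = 140 - 875*36**2 = 140 - 875*1296 = 140 - 1134000 = -1133860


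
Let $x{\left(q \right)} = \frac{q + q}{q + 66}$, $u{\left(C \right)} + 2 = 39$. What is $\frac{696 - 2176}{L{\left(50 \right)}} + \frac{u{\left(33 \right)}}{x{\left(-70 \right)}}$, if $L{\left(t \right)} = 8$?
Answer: $- \frac{6438}{35} \approx -183.94$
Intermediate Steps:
$u{\left(C \right)} = 37$ ($u{\left(C \right)} = -2 + 39 = 37$)
$x{\left(q \right)} = \frac{2 q}{66 + q}$
$\frac{696 - 2176}{L{\left(50 \right)}} + \frac{u{\left(33 \right)}}{x{\left(-70 \right)}} = \frac{696 - 2176}{8} + \frac{37}{2 \left(-70\right) \frac{1}{66 - 70}} = \left(-1480\right) \frac{1}{8} + \frac{37}{2 \left(-70\right) \frac{1}{-4}} = -185 + \frac{37}{2 \left(-70\right) \left(- \frac{1}{4}\right)} = -185 + \frac{37}{35} = - \frac{6438}{35}$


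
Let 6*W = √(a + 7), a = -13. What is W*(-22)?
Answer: -11*I*√6/3 ≈ -8.9815*I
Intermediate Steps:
W = I*√6/6 (W = √(-13 + 7)/6 = √(-6)/6 = (I*√6)/6 = I*√6/6 ≈ 0.40825*I)
W*(-22) = (I*√6/6)*(-22) = -11*I*√6/3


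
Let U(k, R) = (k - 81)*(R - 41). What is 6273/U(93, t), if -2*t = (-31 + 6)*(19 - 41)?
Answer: -2091/1264 ≈ -1.6543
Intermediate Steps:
t = -275 (t = -(-31 + 6)*(19 - 41)/2 = -(-25)*(-22)/2 = -1/2*550 = -275)
U(k, R) = (-81 + k)*(-41 + R)
6273/U(93, t) = 6273/(3321 - 81*(-275) - 41*93 - 275*93) = 6273/(3321 + 22275 - 3813 - 25575) = 6273/(-3792) = 6273*(-1/3792) = -2091/1264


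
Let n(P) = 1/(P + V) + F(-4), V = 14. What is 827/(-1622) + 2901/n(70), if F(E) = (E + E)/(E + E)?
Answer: 395185153/137870 ≈ 2866.4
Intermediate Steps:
F(E) = 1 (F(E) = (2*E)/((2*E)) = (2*E)*(1/(2*E)) = 1)
n(P) = 1 + 1/(14 + P) (n(P) = 1/(P + 14) + 1 = 1/(14 + P) + 1 = 1 + 1/(14 + P))
827/(-1622) + 2901/n(70) = 827/(-1622) + 2901/(((15 + 70)/(14 + 70))) = 827*(-1/1622) + 2901/((85/84)) = -827/1622 + 2901/(((1/84)*85)) = -827/1622 + 2901/(85/84) = -827/1622 + 2901*(84/85) = -827/1622 + 243684/85 = 395185153/137870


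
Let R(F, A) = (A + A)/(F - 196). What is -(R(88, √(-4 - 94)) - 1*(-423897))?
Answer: -423897 + 7*I*√2/54 ≈ -4.239e+5 + 0.18332*I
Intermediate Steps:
R(F, A) = 2*A/(-196 + F) (R(F, A) = (2*A)/(-196 + F) = 2*A/(-196 + F))
-(R(88, √(-4 - 94)) - 1*(-423897)) = -(2*√(-4 - 94)/(-196 + 88) - 1*(-423897)) = -(2*√(-98)/(-108) + 423897) = -(2*(7*I*√2)*(-1/108) + 423897) = -(-7*I*√2/54 + 423897) = -(423897 - 7*I*√2/54) = -423897 + 7*I*√2/54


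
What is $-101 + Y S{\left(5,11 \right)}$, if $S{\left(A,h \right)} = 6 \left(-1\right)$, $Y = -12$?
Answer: $-29$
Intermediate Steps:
$S{\left(A,h \right)} = -6$
$-101 + Y S{\left(5,11 \right)} = -101 - -72 = -101 + 72 = -29$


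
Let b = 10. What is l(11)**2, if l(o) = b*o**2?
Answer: 1464100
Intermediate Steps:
l(o) = 10*o**2
l(11)**2 = (10*11**2)**2 = (10*121)**2 = 1210**2 = 1464100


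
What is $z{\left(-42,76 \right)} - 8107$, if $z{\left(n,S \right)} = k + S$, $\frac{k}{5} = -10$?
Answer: $-8081$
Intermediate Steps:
$k = -50$ ($k = 5 \left(-10\right) = -50$)
$z{\left(n,S \right)} = -50 + S$
$z{\left(-42,76 \right)} - 8107 = \left(-50 + 76\right) - 8107 = 26 - 8107 = -8081$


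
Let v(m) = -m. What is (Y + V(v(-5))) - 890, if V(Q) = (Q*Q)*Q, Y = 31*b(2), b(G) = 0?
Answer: -765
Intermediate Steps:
Y = 0 (Y = 31*0 = 0)
V(Q) = Q**3 (V(Q) = Q**2*Q = Q**3)
(Y + V(v(-5))) - 890 = (0 + (-1*(-5))**3) - 890 = (0 + 5**3) - 890 = (0 + 125) - 890 = 125 - 890 = -765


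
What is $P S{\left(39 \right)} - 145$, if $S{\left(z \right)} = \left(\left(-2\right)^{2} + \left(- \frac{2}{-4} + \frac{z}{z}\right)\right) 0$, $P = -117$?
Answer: $-145$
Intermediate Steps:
$S{\left(z \right)} = 0$ ($S{\left(z \right)} = \left(4 + \left(\left(-2\right) \left(- \frac{1}{4}\right) + 1\right)\right) 0 = \left(4 + \left(\frac{1}{2} + 1\right)\right) 0 = \left(4 + \frac{3}{2}\right) 0 = \frac{11}{2} \cdot 0 = 0$)
$P S{\left(39 \right)} - 145 = \left(-117\right) 0 - 145 = 0 - 145 = -145$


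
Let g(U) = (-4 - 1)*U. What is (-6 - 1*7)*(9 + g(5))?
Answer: 208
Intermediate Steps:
g(U) = -5*U
(-6 - 1*7)*(9 + g(5)) = (-6 - 1*7)*(9 - 5*5) = (-6 - 7)*(9 - 25) = -13*(-16) = 208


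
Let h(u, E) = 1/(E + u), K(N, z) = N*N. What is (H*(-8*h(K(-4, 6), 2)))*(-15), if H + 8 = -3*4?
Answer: -400/3 ≈ -133.33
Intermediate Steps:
K(N, z) = N**2
H = -20 (H = -8 - 3*4 = -8 - 12 = -20)
(H*(-8*h(K(-4, 6), 2)))*(-15) = -(-160)/(2 + (-4)**2)*(-15) = -(-160)/(2 + 16)*(-15) = -(-160)/18*(-15) = -20*(-4/9)*(-15) = (80/9)*(-15) = -400/3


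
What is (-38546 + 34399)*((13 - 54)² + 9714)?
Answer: -47255065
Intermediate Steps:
(-38546 + 34399)*((13 - 54)² + 9714) = -4147*((-41)² + 9714) = -4147*(1681 + 9714) = -4147*11395 = -47255065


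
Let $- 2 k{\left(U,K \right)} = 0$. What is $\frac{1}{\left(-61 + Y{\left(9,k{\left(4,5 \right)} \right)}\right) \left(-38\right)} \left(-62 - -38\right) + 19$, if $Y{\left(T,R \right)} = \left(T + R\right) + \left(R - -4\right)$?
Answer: $\frac{1443}{76} \approx 18.987$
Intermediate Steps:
$k{\left(U,K \right)} = 0$ ($k{\left(U,K \right)} = \left(- \frac{1}{2}\right) 0 = 0$)
$Y{\left(T,R \right)} = 4 + T + 2 R$ ($Y{\left(T,R \right)} = \left(R + T\right) + \left(R + 4\right) = \left(R + T\right) + \left(4 + R\right) = 4 + T + 2 R$)
$\frac{1}{\left(-61 + Y{\left(9,k{\left(4,5 \right)} \right)}\right) \left(-38\right)} \left(-62 - -38\right) + 19 = \frac{1}{\left(-61 + \left(4 + 9 + 2 \cdot 0\right)\right) \left(-38\right)} \left(-62 - -38\right) + 19 = \frac{1}{-61 + \left(4 + 9 + 0\right)} \left(- \frac{1}{38}\right) \left(-62 + 38\right) + 19 = \frac{1}{-61 + 13} \left(- \frac{1}{38}\right) \left(-24\right) + 19 = \frac{1}{-48} \left(- \frac{1}{38}\right) \left(-24\right) + 19 = \left(- \frac{1}{48}\right) \left(- \frac{1}{38}\right) \left(-24\right) + 19 = \frac{1}{1824} \left(-24\right) + 19 = - \frac{1}{76} + 19 = \frac{1443}{76}$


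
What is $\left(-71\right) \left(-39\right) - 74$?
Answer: $2695$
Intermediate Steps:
$\left(-71\right) \left(-39\right) - 74 = 2769 - 74 = 2695$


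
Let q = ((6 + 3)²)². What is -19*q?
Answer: -124659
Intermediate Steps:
q = 6561 (q = (9²)² = 81² = 6561)
-19*q = -19*6561 = -124659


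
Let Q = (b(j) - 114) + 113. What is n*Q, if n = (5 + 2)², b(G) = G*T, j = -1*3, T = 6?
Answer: -931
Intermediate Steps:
j = -3
b(G) = 6*G (b(G) = G*6 = 6*G)
Q = -19 (Q = (6*(-3) - 114) + 113 = (-18 - 114) + 113 = -132 + 113 = -19)
n = 49 (n = 7² = 49)
n*Q = 49*(-19) = -931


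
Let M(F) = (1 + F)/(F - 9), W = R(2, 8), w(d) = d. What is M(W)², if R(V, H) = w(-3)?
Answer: 1/36 ≈ 0.027778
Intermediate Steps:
R(V, H) = -3
W = -3
M(F) = (1 + F)/(-9 + F)
M(W)² = ((1 - 3)/(-9 - 3))² = (-2/(-12))² = (-1/12*(-2))² = (⅙)² = 1/36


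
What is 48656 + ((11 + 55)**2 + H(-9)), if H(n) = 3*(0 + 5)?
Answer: 53027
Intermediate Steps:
H(n) = 15 (H(n) = 3*5 = 15)
48656 + ((11 + 55)**2 + H(-9)) = 48656 + ((11 + 55)**2 + 15) = 48656 + (66**2 + 15) = 48656 + (4356 + 15) = 48656 + 4371 = 53027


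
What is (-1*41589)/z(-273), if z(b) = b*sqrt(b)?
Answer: -4621*I*sqrt(273)/8281 ≈ -9.2201*I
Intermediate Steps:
z(b) = b**(3/2)
(-1*41589)/z(-273) = (-1*41589)/((-273)**(3/2)) = -41589*I*sqrt(273)/74529 = -4621*I*sqrt(273)/8281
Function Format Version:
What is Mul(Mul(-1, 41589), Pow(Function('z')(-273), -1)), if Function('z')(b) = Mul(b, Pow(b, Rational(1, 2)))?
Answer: Mul(Rational(-4621, 8281), I, Pow(273, Rational(1, 2))) ≈ Mul(-9.2201, I)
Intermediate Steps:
Function('z')(b) = Pow(b, Rational(3, 2))
Mul(Mul(-1, 41589), Pow(Function('z')(-273), -1)) = Mul(Mul(-1, 41589), Pow(Pow(-273, Rational(3, 2)), -1)) = Mul(-41589, Pow(Mul(-273, I, Pow(273, Rational(1, 2))), -1)) = Mul(-41589, Mul(Rational(1, 74529), I, Pow(273, Rational(1, 2)))) = Mul(Rational(-4621, 8281), I, Pow(273, Rational(1, 2)))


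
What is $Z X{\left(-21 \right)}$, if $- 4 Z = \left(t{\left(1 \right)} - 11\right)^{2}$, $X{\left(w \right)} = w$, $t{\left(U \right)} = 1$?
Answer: $525$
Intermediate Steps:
$Z = -25$ ($Z = - \frac{\left(1 - 11\right)^{2}}{4} = - \frac{\left(-10\right)^{2}}{4} = \left(- \frac{1}{4}\right) 100 = -25$)
$Z X{\left(-21 \right)} = \left(-25\right) \left(-21\right) = 525$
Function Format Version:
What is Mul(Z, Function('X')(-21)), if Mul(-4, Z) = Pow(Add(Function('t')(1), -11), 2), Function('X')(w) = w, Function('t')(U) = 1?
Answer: 525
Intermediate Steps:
Z = -25 (Z = Mul(Rational(-1, 4), Pow(Add(1, -11), 2)) = Mul(Rational(-1, 4), Pow(-10, 2)) = Mul(Rational(-1, 4), 100) = -25)
Mul(Z, Function('X')(-21)) = Mul(-25, -21) = 525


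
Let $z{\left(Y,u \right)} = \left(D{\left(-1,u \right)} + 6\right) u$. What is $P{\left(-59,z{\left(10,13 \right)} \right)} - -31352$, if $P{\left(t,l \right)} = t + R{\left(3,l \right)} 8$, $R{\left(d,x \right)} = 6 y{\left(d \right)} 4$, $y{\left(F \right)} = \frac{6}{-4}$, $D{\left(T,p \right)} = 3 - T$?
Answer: $31005$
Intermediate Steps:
$y{\left(F \right)} = - \frac{3}{2}$ ($y{\left(F \right)} = 6 \left(- \frac{1}{4}\right) = - \frac{3}{2}$)
$R{\left(d,x \right)} = -36$ ($R{\left(d,x \right)} = 6 \left(- \frac{3}{2}\right) 4 = \left(-9\right) 4 = -36$)
$z{\left(Y,u \right)} = 10 u$ ($z{\left(Y,u \right)} = \left(\left(3 - -1\right) + 6\right) u = \left(\left(3 + 1\right) + 6\right) u = \left(4 + 6\right) u = 10 u$)
$P{\left(t,l \right)} = -288 + t$ ($P{\left(t,l \right)} = t - 288 = -288 + t$)
$P{\left(-59,z{\left(10,13 \right)} \right)} - -31352 = \left(-288 - 59\right) - -31352 = -347 + 31352 = 31005$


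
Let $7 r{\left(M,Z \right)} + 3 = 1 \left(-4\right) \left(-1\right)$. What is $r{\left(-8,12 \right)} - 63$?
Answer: $- \frac{440}{7} \approx -62.857$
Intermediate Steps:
$r{\left(M,Z \right)} = \frac{1}{7}$ ($r{\left(M,Z \right)} = - \frac{3}{7} + \frac{1 \left(-4\right) \left(-1\right)}{7} = - \frac{3}{7} + \frac{\left(-4\right) \left(-1\right)}{7} = - \frac{3}{7} + \frac{1}{7} \cdot 4 = - \frac{3}{7} + \frac{4}{7} = \frac{1}{7}$)
$r{\left(-8,12 \right)} - 63 = \frac{1}{7} - 63 = - \frac{440}{7}$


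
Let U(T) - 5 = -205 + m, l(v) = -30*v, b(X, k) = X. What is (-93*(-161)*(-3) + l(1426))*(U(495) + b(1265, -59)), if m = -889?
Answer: -15435024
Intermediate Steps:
U(T) = -1089 (U(T) = 5 + (-205 - 889) = 5 - 1094 = -1089)
(-93*(-161)*(-3) + l(1426))*(U(495) + b(1265, -59)) = (-93*(-161)*(-3) - 30*1426)*(-1089 + 1265) = (14973*(-3) - 42780)*176 = (-44919 - 42780)*176 = -87699*176 = -15435024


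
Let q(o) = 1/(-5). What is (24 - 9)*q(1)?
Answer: -3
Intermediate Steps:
q(o) = -⅕
(24 - 9)*q(1) = (24 - 9)*(-⅕) = 15*(-⅕) = -3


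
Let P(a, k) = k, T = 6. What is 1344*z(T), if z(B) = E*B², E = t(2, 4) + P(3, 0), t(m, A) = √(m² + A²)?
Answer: 96768*√5 ≈ 2.1638e+5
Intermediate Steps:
t(m, A) = √(A² + m²)
E = 2*√5 (E = √(4² + 2²) + 0 = √(16 + 4) + 0 = √20 + 0 = 2*√5 + 0 = 2*√5 ≈ 4.4721)
z(B) = 2*√5*B² (z(B) = (2*√5)*B² = 2*√5*B²)
1344*z(T) = 1344*(2*√5*6²) = 1344*(2*√5*36) = 1344*(72*√5) = 96768*√5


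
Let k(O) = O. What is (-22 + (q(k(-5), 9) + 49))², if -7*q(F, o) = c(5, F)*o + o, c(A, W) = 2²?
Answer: 20736/49 ≈ 423.18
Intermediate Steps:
c(A, W) = 4
q(F, o) = -5*o/7 (q(F, o) = -(4*o + o)/7 = -5*o/7)
(-22 + (q(k(-5), 9) + 49))² = (-22 + (-5/7*9 + 49))² = (-22 + (-45/7 + 49))² = (-22 + 298/7)² = (144/7)² = 20736/49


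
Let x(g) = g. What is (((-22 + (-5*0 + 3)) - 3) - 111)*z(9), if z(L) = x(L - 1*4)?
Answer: -665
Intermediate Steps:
z(L) = -4 + L (z(L) = L - 1*4 = L - 4 = -4 + L)
(((-22 + (-5*0 + 3)) - 3) - 111)*z(9) = (((-22 + (-5*0 + 3)) - 3) - 111)*(-4 + 9) = (((-22 + (0 + 3)) - 3) - 111)*5 = (((-22 + 3) - 3) - 111)*5 = ((-19 - 3) - 111)*5 = (-22 - 111)*5 = -133*5 = -665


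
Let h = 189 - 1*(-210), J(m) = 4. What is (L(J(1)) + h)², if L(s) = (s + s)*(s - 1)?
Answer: 178929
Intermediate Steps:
L(s) = 2*s*(-1 + s) (L(s) = (2*s)*(-1 + s) = 2*s*(-1 + s))
h = 399 (h = 189 + 210 = 399)
(L(J(1)) + h)² = (2*4*(-1 + 4) + 399)² = (2*4*3 + 399)² = (24 + 399)² = 423² = 178929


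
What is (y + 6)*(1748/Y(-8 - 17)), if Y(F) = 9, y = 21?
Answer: 5244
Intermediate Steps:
(y + 6)*(1748/Y(-8 - 17)) = (21 + 6)*(1748/9) = 27*(1748*(⅑)) = 27*(1748/9) = 5244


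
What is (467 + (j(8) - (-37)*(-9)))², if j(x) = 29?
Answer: 26569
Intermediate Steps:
(467 + (j(8) - (-37)*(-9)))² = (467 + (29 - (-37)*(-9)))² = (467 + (29 - 1*333))² = (467 + (29 - 333))² = (467 - 304)² = 163² = 26569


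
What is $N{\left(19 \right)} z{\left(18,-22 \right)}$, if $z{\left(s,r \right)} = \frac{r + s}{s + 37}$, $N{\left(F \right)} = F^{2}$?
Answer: $- \frac{1444}{55} \approx -26.255$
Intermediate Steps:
$z{\left(s,r \right)} = \frac{r + s}{37 + s}$
$N{\left(19 \right)} z{\left(18,-22 \right)} = 19^{2} \frac{-22 + 18}{37 + 18} = 361 \cdot \frac{1}{55} \left(-4\right) = 361 \left(- \frac{4}{55}\right) = - \frac{1444}{55}$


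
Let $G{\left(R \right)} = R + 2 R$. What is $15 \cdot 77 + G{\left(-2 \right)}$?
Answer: $1149$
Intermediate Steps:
$G{\left(R \right)} = 3 R$
$15 \cdot 77 + G{\left(-2 \right)} = 15 \cdot 77 + 3 \left(-2\right) = 1155 - 6 = 1149$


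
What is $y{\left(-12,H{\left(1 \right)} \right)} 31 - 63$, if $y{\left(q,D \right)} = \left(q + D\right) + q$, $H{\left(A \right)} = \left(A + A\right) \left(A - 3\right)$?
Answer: $-931$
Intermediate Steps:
$H{\left(A \right)} = 2 A \left(-3 + A\right)$
$y{\left(q,D \right)} = D + 2 q$ ($y{\left(q,D \right)} = \left(D + q\right) + q = D + 2 q$)
$y{\left(-12,H{\left(1 \right)} \right)} 31 - 63 = \left(2 \cdot 1 \left(-3 + 1\right) + 2 \left(-12\right)\right) 31 - 63 = \left(2 \cdot 1 \left(-2\right) - 24\right) 31 - 63 = \left(-4 - 24\right) 31 - 63 = \left(-28\right) 31 - 63 = -868 - 63 = -931$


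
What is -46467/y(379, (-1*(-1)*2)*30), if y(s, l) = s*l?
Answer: -15489/7580 ≈ -2.0434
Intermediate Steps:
y(s, l) = l*s
-46467/y(379, (-1*(-1)*2)*30) = -46467/(((-1*(-1)*2)*30)*379) = -46467/(((1*2)*30)*379) = -46467/((2*30)*379) = -46467/(60*379) = -46467/22740 = -46467*1/22740 = -15489/7580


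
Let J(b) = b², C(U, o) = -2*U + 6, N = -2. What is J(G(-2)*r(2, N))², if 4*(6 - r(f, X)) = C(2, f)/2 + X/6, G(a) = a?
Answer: 1500625/81 ≈ 18526.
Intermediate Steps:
C(U, o) = 6 - 2*U
r(f, X) = 23/4 - X/24 (r(f, X) = 6 - ((6 - 2*2)/2 + X/6)/4 = 6 - ((6 - 4)*(½) + X*(⅙))/4 = 6 - (2*(½) + X/6)/4 = 6 - (1 + X/6)/4 = 6 + (-¼ - X/24) = 23/4 - X/24)
J(G(-2)*r(2, N))² = ((-2*(23/4 - 1/24*(-2)))²)² = ((-2*(23/4 + 1/12))²)² = ((-2*35/6)²)² = ((-35/3)²)² = (1225/9)² = 1500625/81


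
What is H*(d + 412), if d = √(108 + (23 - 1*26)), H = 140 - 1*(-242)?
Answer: 157384 + 382*√105 ≈ 1.6130e+5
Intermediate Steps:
H = 382 (H = 140 + 242 = 382)
d = √105 (d = √(108 + (23 - 26)) = √(108 - 3) = √105 ≈ 10.247)
H*(d + 412) = 382*(√105 + 412) = 382*(412 + √105) = 157384 + 382*√105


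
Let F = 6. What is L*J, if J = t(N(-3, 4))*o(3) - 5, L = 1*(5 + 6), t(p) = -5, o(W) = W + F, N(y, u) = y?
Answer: -550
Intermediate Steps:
o(W) = 6 + W (o(W) = W + 6 = 6 + W)
L = 11 (L = 1*11 = 11)
J = -50 (J = -5*(6 + 3) - 5 = -5*9 - 5 = -45 - 5 = -50)
L*J = 11*(-50) = -550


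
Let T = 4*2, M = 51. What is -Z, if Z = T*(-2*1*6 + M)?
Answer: -312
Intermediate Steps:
T = 8
Z = 312 (Z = 8*(-2*1*6 + 51) = 8*(-2*6 + 51) = 8*(-12 + 51) = 8*39 = 312)
-Z = -1*312 = -312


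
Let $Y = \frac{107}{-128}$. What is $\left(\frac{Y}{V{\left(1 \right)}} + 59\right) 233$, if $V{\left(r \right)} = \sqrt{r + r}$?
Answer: $13747 - \frac{24931 \sqrt{2}}{256} \approx 13609.0$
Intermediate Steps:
$Y = - \frac{107}{128}$ ($Y = 107 \left(- \frac{1}{128}\right) = - \frac{107}{128} \approx -0.83594$)
$V{\left(r \right)} = \sqrt{2} \sqrt{r}$ ($V{\left(r \right)} = \sqrt{2 r} = \sqrt{2} \sqrt{r}$)
$\left(\frac{Y}{V{\left(1 \right)}} + 59\right) 233 = \left(- \frac{107}{128 \sqrt{2} \sqrt{1}} + 59\right) 233 = \left(- \frac{107}{128 \sqrt{2} \cdot 1} + 59\right) 233 = \left(- \frac{107}{128 \sqrt{2}} + 59\right) 233 = \left(- \frac{107 \frac{\sqrt{2}}{2}}{128} + 59\right) 233 = \left(- \frac{107 \sqrt{2}}{256} + 59\right) 233 = \left(59 - \frac{107 \sqrt{2}}{256}\right) 233 = 13747 - \frac{24931 \sqrt{2}}{256}$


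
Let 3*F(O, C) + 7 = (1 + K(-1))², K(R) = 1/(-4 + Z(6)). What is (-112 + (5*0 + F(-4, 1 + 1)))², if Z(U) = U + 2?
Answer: 3316041/256 ≈ 12953.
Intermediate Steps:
Z(U) = 2 + U
K(R) = ¼ (K(R) = 1/(-4 + (2 + 6)) = 1/(-4 + 8) = 1/4 = ¼)
F(O, C) = -29/16 (F(O, C) = -7/3 + (1 + ¼)²/3 = -7/3 + (5/4)²/3 = -7/3 + (⅓)*(25/16) = -7/3 + 25/48 = -29/16)
(-112 + (5*0 + F(-4, 1 + 1)))² = (-112 + (5*0 - 29/16))² = (-112 + (0 - 29/16))² = (-112 - 29/16)² = (-1821/16)² = 3316041/256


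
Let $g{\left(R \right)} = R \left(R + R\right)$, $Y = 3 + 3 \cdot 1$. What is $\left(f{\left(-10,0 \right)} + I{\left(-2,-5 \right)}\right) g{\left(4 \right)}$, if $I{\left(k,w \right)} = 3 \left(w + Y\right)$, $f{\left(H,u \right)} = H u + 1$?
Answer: $128$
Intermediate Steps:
$f{\left(H,u \right)} = 1 + H u$
$Y = 6$ ($Y = 3 + 3 = 6$)
$I{\left(k,w \right)} = 18 + 3 w$ ($I{\left(k,w \right)} = 3 \left(w + 6\right) = 3 \left(6 + w\right) = 18 + 3 w$)
$g{\left(R \right)} = 2 R^{2}$ ($g{\left(R \right)} = R 2 R = 2 R^{2}$)
$\left(f{\left(-10,0 \right)} + I{\left(-2,-5 \right)}\right) g{\left(4 \right)} = \left(\left(1 - 0\right) + \left(18 + 3 \left(-5\right)\right)\right) 2 \cdot 4^{2} = \left(\left(1 + 0\right) + \left(18 - 15\right)\right) 2 \cdot 16 = \left(1 + 3\right) 32 = 4 \cdot 32 = 128$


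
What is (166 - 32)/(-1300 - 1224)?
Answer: -67/1262 ≈ -0.053090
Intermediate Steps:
(166 - 32)/(-1300 - 1224) = 134/(-2524) = 134*(-1/2524) = -67/1262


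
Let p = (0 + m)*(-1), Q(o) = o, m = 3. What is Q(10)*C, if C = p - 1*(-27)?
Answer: 240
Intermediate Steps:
p = -3 (p = (0 + 3)*(-1) = 3*(-1) = -3)
C = 24 (C = -3 - 1*(-27) = -3 + 27 = 24)
Q(10)*C = 10*24 = 240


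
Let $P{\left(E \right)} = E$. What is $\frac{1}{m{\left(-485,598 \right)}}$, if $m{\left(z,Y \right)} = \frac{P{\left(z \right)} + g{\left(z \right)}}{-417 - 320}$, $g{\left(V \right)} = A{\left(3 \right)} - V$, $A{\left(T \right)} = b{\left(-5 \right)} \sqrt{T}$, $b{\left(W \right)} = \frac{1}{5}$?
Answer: $- \frac{3685 \sqrt{3}}{3} \approx -2127.5$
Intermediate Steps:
$b{\left(W \right)} = \frac{1}{5}$
$A{\left(T \right)} = \frac{\sqrt{T}}{5}$
$g{\left(V \right)} = - V + \frac{\sqrt{3}}{5}$ ($g{\left(V \right)} = \frac{\sqrt{3}}{5} - V = - V + \frac{\sqrt{3}}{5}$)
$m{\left(z,Y \right)} = - \frac{\sqrt{3}}{3685}$ ($m{\left(z,Y \right)} = \frac{z - \left(z - \frac{\sqrt{3}}{5}\right)}{-417 - 320} = \frac{\frac{1}{5} \sqrt{3}}{-737} = \frac{\sqrt{3}}{5} \left(- \frac{1}{737}\right) = - \frac{\sqrt{3}}{3685}$)
$\frac{1}{m{\left(-485,598 \right)}} = \frac{1}{\left(- \frac{1}{3685}\right) \sqrt{3}} = - \frac{3685 \sqrt{3}}{3}$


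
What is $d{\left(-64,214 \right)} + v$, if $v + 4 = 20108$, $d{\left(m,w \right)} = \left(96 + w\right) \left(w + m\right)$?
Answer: $66604$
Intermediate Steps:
$d{\left(m,w \right)} = \left(96 + w\right) \left(m + w\right)$
$v = 20104$ ($v = -4 + 20108 = 20104$)
$d{\left(-64,214 \right)} + v = \left(214^{2} + 96 \left(-64\right) + 96 \cdot 214 - 13696\right) + 20104 = \left(45796 - 6144 + 20544 - 13696\right) + 20104 = 46500 + 20104 = 66604$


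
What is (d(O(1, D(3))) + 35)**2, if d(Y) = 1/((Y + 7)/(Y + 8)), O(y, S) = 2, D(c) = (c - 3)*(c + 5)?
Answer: 105625/81 ≈ 1304.0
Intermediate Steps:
D(c) = (-3 + c)*(5 + c)
d(Y) = (8 + Y)/(7 + Y) (d(Y) = 1/((7 + Y)/(8 + Y)) = (8 + Y)/(7 + Y))
(d(O(1, D(3))) + 35)**2 = ((8 + 2)/(7 + 2) + 35)**2 = (10/9 + 35)**2 = (325/9)**2 = 105625/81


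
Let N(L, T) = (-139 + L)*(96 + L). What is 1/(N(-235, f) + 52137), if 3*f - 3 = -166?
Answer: 1/104123 ≈ 9.6040e-6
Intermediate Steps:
f = -163/3 (f = 1 + (⅓)*(-166) = 1 - 166/3 = -163/3 ≈ -54.333)
1/(N(-235, f) + 52137) = 1/((-13344 + (-235)² - 43*(-235)) + 52137) = 1/((-13344 + 55225 + 10105) + 52137) = 1/(51986 + 52137) = 1/104123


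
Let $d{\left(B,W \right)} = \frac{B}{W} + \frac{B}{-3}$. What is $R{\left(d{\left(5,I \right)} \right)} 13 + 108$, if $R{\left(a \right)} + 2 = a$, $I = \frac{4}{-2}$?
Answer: $\frac{167}{6} \approx 27.833$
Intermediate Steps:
$I = -2$ ($I = 4 \left(- \frac{1}{2}\right) = -2$)
$d{\left(B,W \right)} = - \frac{B}{3} + \frac{B}{W}$ ($d{\left(B,W \right)} = \frac{B}{W} + B \left(- \frac{1}{3}\right) = \frac{B}{W} - \frac{B}{3} = - \frac{B}{3} + \frac{B}{W}$)
$R{\left(a \right)} = -2 + a$
$R{\left(d{\left(5,I \right)} \right)} 13 + 108 = \left(-2 + \left(\left(- \frac{1}{3}\right) 5 + \frac{5}{-2}\right)\right) 13 + 108 = \left(-2 + \left(- \frac{5}{3} + 5 \left(- \frac{1}{2}\right)\right)\right) 13 + 108 = \left(-2 - \frac{25}{6}\right) 13 + 108 = \left(- \frac{37}{6}\right) 13 + 108 = - \frac{481}{6} + 108 = \frac{167}{6}$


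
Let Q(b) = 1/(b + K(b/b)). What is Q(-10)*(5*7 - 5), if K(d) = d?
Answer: -10/3 ≈ -3.3333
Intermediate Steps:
Q(b) = 1/(1 + b) (Q(b) = 1/(b + b/b) = 1/(b + 1) = 1/(1 + b))
Q(-10)*(5*7 - 5) = (5*7 - 5)/(1 - 10) = (35 - 5)/(-9) = -⅑*30 = -10/3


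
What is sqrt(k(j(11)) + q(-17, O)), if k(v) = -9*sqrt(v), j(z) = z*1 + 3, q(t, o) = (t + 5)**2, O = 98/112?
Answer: 3*sqrt(16 - sqrt(14)) ≈ 10.504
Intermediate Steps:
O = 7/8 (O = 98*(1/112) = 7/8 ≈ 0.87500)
q(t, o) = (5 + t)**2
j(z) = 3 + z (j(z) = z + 3 = 3 + z)
sqrt(k(j(11)) + q(-17, O)) = sqrt(-9*sqrt(3 + 11) + (5 - 17)**2) = sqrt(-9*sqrt(14) + (-12)**2) = sqrt(-9*sqrt(14) + 144) = sqrt(144 - 9*sqrt(14))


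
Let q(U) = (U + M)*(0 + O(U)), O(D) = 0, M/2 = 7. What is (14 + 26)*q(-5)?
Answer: 0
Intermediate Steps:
M = 14 (M = 2*7 = 14)
q(U) = 0 (q(U) = (U + 14)*(0 + 0) = (14 + U)*0 = 0)
(14 + 26)*q(-5) = (14 + 26)*0 = 40*0 = 0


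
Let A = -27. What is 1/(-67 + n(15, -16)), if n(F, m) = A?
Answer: -1/94 ≈ -0.010638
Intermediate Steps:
n(F, m) = -27
1/(-67 + n(15, -16)) = 1/(-67 - 27) = 1/(-94) = -1/94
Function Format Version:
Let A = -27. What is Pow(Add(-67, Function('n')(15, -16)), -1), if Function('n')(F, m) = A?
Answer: Rational(-1, 94) ≈ -0.010638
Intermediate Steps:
Function('n')(F, m) = -27
Pow(Add(-67, Function('n')(15, -16)), -1) = Pow(Add(-67, -27), -1) = Pow(-94, -1) = Rational(-1, 94)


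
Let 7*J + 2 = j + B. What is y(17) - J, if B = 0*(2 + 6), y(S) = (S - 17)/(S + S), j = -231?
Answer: 233/7 ≈ 33.286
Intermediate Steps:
y(S) = (-17 + S)/(2*S) (y(S) = (-17 + S)/((2*S)) = (-17 + S)*(1/(2*S)) = (-17 + S)/(2*S))
B = 0 (B = 0*8 = 0)
J = -233/7 (J = -2/7 + (-231 + 0)/7 = -2/7 + (1/7)*(-231) = -2/7 - 33 = -233/7 ≈ -33.286)
y(17) - J = (1/2)*(-17 + 17)/17 - 1*(-233/7) = (1/2)*(1/17)*0 + 233/7 = 0 + 233/7 = 233/7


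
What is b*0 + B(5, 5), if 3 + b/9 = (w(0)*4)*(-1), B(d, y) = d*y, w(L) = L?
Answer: 25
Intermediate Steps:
b = -27 (b = -27 + 9*((0*4)*(-1)) = -27 + 9*(0*(-1)) = -27 + 9*0 = -27 + 0 = -27)
b*0 + B(5, 5) = -27*0 + 5*5 = 0 + 25 = 25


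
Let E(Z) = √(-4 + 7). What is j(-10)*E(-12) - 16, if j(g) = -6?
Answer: -16 - 6*√3 ≈ -26.392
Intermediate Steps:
E(Z) = √3
j(-10)*E(-12) - 16 = -6*√3 - 16 = -16 - 6*√3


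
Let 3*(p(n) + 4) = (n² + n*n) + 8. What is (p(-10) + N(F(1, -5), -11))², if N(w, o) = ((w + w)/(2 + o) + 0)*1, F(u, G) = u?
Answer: 343396/81 ≈ 4239.5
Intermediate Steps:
p(n) = -4/3 + 2*n²/3 (p(n) = -4 + ((n² + n*n) + 8)/3 = -4 + ((n² + n²) + 8)/3 = -4 + (2*n² + 8)/3 = -4 + (8 + 2*n²)/3 = -4 + (8/3 + 2*n²/3) = -4/3 + 2*n²/3)
N(w, o) = 2*w/(2 + o) (N(w, o) = ((2*w)/(2 + o) + 0)*1 = (2*w/(2 + o) + 0)*1 = (2*w/(2 + o))*1 = 2*w/(2 + o))
(p(-10) + N(F(1, -5), -11))² = ((-4/3 + (⅔)*(-10)²) + 2*1/(2 - 11))² = ((-4/3 + (⅔)*100) + 2*1/(-9))² = ((-4/3 + 200/3) + 2*1*(-⅑))² = (196/3 - 2/9)² = (586/9)² = 343396/81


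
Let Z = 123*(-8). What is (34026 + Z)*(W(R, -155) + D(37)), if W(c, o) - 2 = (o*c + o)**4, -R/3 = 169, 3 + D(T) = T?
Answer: 1250245174223615155609512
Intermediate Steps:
D(T) = -3 + T
Z = -984
R = -507 (R = -3*169 = -507)
W(c, o) = 2 + (o + c*o)**4 (W(c, o) = 2 + (o*c + o)**4 = 2 + (c*o + o)**4 = 2 + (o + c*o)**4)
(34026 + Z)*(W(R, -155) + D(37)) = (34026 - 984)*((2 + (-155)**4*(1 - 507)**4) + (-3 + 37)) = 33042*((2 + 577200625*(-506)**4) + 34) = 33042*((2 + 577200625*65554433296) + 34) = 33042*((2 + 37838059869972010000) + 34) = 33042*(37838059869972010002 + 34) = 33042*37838059869972010036 = 1250245174223615155609512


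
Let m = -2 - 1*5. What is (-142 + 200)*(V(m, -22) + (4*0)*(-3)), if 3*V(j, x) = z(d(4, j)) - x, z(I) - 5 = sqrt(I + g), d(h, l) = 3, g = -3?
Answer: 522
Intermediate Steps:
m = -7 (m = -2 - 5 = -7)
z(I) = 5 + sqrt(-3 + I) (z(I) = 5 + sqrt(I - 3) = 5 + sqrt(-3 + I))
V(j, x) = 5/3 - x/3 (V(j, x) = ((5 + sqrt(-3 + 3)) - x)/3 = ((5 + sqrt(0)) - x)/3 = ((5 + 0) - x)/3 = (5 - x)/3 = 5/3 - x/3)
(-142 + 200)*(V(m, -22) + (4*0)*(-3)) = (-142 + 200)*((5/3 - 1/3*(-22)) + (4*0)*(-3)) = 58*((5/3 + 22/3) + 0*(-3)) = 58*(9 + 0) = 58*9 = 522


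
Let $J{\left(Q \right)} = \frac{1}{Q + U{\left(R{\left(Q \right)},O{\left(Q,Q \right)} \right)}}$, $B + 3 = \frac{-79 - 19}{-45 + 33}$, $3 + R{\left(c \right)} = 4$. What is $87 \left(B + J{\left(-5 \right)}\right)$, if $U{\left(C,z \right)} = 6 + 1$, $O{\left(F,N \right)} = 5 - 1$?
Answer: $493$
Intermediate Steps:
$O{\left(F,N \right)} = 4$ ($O{\left(F,N \right)} = 5 - 1 = 4$)
$R{\left(c \right)} = 1$ ($R{\left(c \right)} = -3 + 4 = 1$)
$U{\left(C,z \right)} = 7$
$B = \frac{31}{6}$ ($B = -3 + \frac{-79 - 19}{-45 + 33} = -3 - \frac{98}{-12} = -3 - - \frac{49}{6} = -3 + \frac{49}{6} = \frac{31}{6} \approx 5.1667$)
$J{\left(Q \right)} = \frac{1}{7 + Q}$ ($J{\left(Q \right)} = \frac{1}{Q + 7} = \frac{1}{7 + Q}$)
$87 \left(B + J{\left(-5 \right)}\right) = 87 \left(\frac{31}{6} + \frac{1}{7 - 5}\right) = 87 \left(\frac{31}{6} + \frac{1}{2}\right) = 87 \cdot \frac{17}{3} = 493$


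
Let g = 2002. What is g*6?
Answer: 12012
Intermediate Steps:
g*6 = 2002*6 = 12012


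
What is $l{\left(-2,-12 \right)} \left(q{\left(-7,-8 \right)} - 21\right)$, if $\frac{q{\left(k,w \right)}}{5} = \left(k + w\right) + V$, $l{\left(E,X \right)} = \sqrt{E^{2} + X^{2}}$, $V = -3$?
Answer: $- 222 \sqrt{37} \approx -1350.4$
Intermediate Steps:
$q{\left(k,w \right)} = -15 + 5 k + 5 w$ ($q{\left(k,w \right)} = 5 \left(\left(k + w\right) - 3\right) = 5 \left(-3 + k + w\right) = -15 + 5 k + 5 w$)
$l{\left(-2,-12 \right)} \left(q{\left(-7,-8 \right)} - 21\right) = \sqrt{\left(-2\right)^{2} + \left(-12\right)^{2}} \left(\left(-15 + 5 \left(-7\right) + 5 \left(-8\right)\right) - 21\right) = \sqrt{4 + 144} \left(\left(-15 - 35 - 40\right) - 21\right) = \sqrt{148} \left(-90 - 21\right) = 2 \sqrt{37} \left(-111\right) = - 222 \sqrt{37}$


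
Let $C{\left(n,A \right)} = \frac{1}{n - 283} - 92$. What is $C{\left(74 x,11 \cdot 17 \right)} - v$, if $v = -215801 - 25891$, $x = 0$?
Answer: $\frac{68372799}{283} \approx 2.416 \cdot 10^{5}$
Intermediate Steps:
$v = -241692$
$C{\left(n,A \right)} = -92 + \frac{1}{-283 + n}$ ($C{\left(n,A \right)} = \frac{1}{-283 + n} - 92 = -92 + \frac{1}{-283 + n}$)
$C{\left(74 x,11 \cdot 17 \right)} - v = \frac{26037 - 92 \cdot 74 \cdot 0}{-283 + 74 \cdot 0} - -241692 = \frac{26037 - 0}{-283 + 0} + 241692 = \frac{26037 + 0}{-283} + 241692 = \left(- \frac{1}{283}\right) 26037 + 241692 = - \frac{26037}{283} + 241692 = \frac{68372799}{283}$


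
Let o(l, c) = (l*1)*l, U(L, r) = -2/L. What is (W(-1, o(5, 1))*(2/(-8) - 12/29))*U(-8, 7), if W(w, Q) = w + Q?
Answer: -231/58 ≈ -3.9828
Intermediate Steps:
o(l, c) = l² (o(l, c) = l*l = l²)
W(w, Q) = Q + w
(W(-1, o(5, 1))*(2/(-8) - 12/29))*U(-8, 7) = ((5² - 1)*(2/(-8) - 12/29))*(-2/(-8)) = ((25 - 1)*(2*(-⅛) - 12*1/29))*(-2*(-⅛)) = (24*(-¼ - 12/29))*(¼) = (24*(-77/116))*(¼) = -462/29*¼ = -231/58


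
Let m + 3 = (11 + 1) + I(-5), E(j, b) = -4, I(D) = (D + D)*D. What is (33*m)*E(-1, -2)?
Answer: -7788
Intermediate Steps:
I(D) = 2*D² (I(D) = (2*D)*D = 2*D²)
m = 59 (m = -3 + ((11 + 1) + 2*(-5)²) = -3 + (12 + 2*25) = -3 + (12 + 50) = -3 + 62 = 59)
(33*m)*E(-1, -2) = (33*59)*(-4) = 1947*(-4) = -7788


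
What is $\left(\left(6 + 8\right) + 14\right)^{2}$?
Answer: $784$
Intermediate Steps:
$\left(\left(6 + 8\right) + 14\right)^{2} = \left(14 + 14\right)^{2} = 28^{2} = 784$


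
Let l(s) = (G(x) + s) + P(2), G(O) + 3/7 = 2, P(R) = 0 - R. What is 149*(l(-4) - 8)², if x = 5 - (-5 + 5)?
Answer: 1127781/49 ≈ 23016.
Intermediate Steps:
x = 5 (x = 5 - 1*0 = 5 + 0 = 5)
P(R) = -R
G(O) = 11/7 (G(O) = -3/7 + 2 = 11/7)
l(s) = -3/7 + s (l(s) = (11/7 + s) - 1*2 = (11/7 + s) - 2 = -3/7 + s)
149*(l(-4) - 8)² = 149*((-3/7 - 4) - 8)² = 149*(-31/7 - 8)² = 149*(-87/7)² = 149*(7569/49) = 1127781/49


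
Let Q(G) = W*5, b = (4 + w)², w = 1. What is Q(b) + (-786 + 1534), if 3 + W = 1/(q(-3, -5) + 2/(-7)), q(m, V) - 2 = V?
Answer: 16824/23 ≈ 731.48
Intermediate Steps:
q(m, V) = 2 + V
W = -76/23 (W = -3 + 1/((2 - 5) + 2/(-7)) = -3 + 1/(-3 + 2*(-⅐)) = -3 + 1/(-3 - 2/7) = -3 + 1/(-23/7) = -3 - 7/23 = -76/23 ≈ -3.3043)
b = 25 (b = (4 + 1)² = 5² = 25)
Q(G) = -380/23 (Q(G) = -76/23*5 = -380/23)
Q(b) + (-786 + 1534) = -380/23 + (-786 + 1534) = -380/23 + 748 = 16824/23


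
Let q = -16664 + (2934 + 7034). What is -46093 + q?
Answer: -52789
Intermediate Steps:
q = -6696 (q = -16664 + 9968 = -6696)
-46093 + q = -46093 - 6696 = -52789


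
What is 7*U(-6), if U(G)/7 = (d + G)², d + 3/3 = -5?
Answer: 7056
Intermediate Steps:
d = -6 (d = -1 - 5 = -6)
U(G) = 7*(-6 + G)²
7*U(-6) = 7*(7*(-6 - 6)²) = 7*(7*(-12)²) = 7*(7*144) = 7*1008 = 7056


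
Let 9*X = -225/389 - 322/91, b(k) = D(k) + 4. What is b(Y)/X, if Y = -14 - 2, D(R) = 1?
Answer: -227565/20819 ≈ -10.931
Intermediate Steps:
Y = -16
b(k) = 5 (b(k) = 1 + 4 = 5)
X = -20819/45513 (X = (-225/389 - 322/91)/9 = (-225*1/389 - 322*1/91)/9 = (-225/389 - 46/13)/9 = (⅑)*(-20819/5057) = -20819/45513 ≈ -0.45743)
b(Y)/X = 5/(-20819/45513) = 5*(-45513/20819) = -227565/20819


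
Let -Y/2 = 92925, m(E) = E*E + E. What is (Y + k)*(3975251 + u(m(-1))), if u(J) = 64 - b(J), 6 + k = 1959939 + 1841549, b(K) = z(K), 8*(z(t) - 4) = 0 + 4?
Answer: 14373259853736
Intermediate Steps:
z(t) = 9/2 (z(t) = 4 + (0 + 4)/8 = 4 + (⅛)*4 = 4 + ½ = 9/2)
b(K) = 9/2
m(E) = E + E² (m(E) = E² + E = E + E²)
k = 3801482 (k = -6 + (1959939 + 1841549) = -6 + 3801488 = 3801482)
u(J) = 119/2 (u(J) = 64 - 1*9/2 = 64 - 9/2 = 119/2)
Y = -185850 (Y = -2*92925 = -185850)
(Y + k)*(3975251 + u(m(-1))) = (-185850 + 3801482)*(3975251 + 119/2) = 3615632*(7950621/2) = 14373259853736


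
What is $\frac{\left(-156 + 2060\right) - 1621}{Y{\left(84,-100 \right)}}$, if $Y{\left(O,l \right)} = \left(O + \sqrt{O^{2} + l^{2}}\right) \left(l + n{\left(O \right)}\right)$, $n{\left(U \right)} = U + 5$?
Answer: $\frac{5943}{27500} - \frac{283 \sqrt{1066}}{27500} \approx -0.11989$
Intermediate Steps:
$n{\left(U \right)} = 5 + U$
$Y{\left(O,l \right)} = \left(O + \sqrt{O^{2} + l^{2}}\right) \left(5 + O + l\right)$ ($Y{\left(O,l \right)} = \left(O + \sqrt{O^{2} + l^{2}}\right) \left(l + \left(5 + O\right)\right) = \left(O + \sqrt{O^{2} + l^{2}}\right) \left(5 + O + l\right)$)
$\frac{\left(-156 + 2060\right) - 1621}{Y{\left(84,-100 \right)}} = \frac{\left(-156 + 2060\right) - 1621}{84 \left(-100\right) + 84 \left(5 + 84\right) - 100 \sqrt{84^{2} + \left(-100\right)^{2}} + \sqrt{84^{2} + \left(-100\right)^{2}} \left(5 + 84\right)} = \frac{1904 - 1621}{-8400 + 84 \cdot 89 - 100 \sqrt{7056 + 10000} + \sqrt{7056 + 10000} \cdot 89} = \frac{283}{-8400 + 7476 - 100 \sqrt{17056} + \sqrt{17056} \cdot 89} = \frac{283}{-8400 + 7476 - 100 \cdot 4 \sqrt{1066} + 4 \sqrt{1066} \cdot 89} = \frac{283}{-8400 + 7476 - 400 \sqrt{1066} + 356 \sqrt{1066}} = \frac{283}{-924 - 44 \sqrt{1066}}$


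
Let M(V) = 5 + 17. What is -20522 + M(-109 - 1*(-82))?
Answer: -20500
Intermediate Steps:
M(V) = 22
-20522 + M(-109 - 1*(-82)) = -20522 + 22 = -20500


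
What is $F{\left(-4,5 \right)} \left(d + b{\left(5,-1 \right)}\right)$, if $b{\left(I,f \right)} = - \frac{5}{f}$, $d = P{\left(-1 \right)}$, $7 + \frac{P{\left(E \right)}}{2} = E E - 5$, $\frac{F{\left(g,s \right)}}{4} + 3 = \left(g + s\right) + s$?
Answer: $-204$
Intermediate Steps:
$F{\left(g,s \right)} = -12 + 4 g + 8 s$ ($F{\left(g,s \right)} = -12 + 4 \left(\left(g + s\right) + s\right) = -12 + 4 \left(g + 2 s\right) = -12 + \left(4 g + 8 s\right) = -12 + 4 g + 8 s$)
$P{\left(E \right)} = -24 + 2 E^{2}$ ($P{\left(E \right)} = -14 + 2 \left(E E - 5\right) = -14 + 2 \left(E^{2} - 5\right) = -14 + 2 \left(-5 + E^{2}\right) = -14 + \left(-10 + 2 E^{2}\right) = -24 + 2 E^{2}$)
$d = -22$ ($d = -24 + 2 \left(-1\right)^{2} = -24 + 2 \cdot 1 = -24 + 2 = -22$)
$F{\left(-4,5 \right)} \left(d + b{\left(5,-1 \right)}\right) = \left(-12 + 4 \left(-4\right) + 8 \cdot 5\right) \left(-22 - \frac{5}{-1}\right) = \left(-12 - 16 + 40\right) \left(-22 - -5\right) = 12 \left(-22 + 5\right) = 12 \left(-17\right) = -204$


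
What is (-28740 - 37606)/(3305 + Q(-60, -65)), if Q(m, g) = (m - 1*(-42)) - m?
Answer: -66346/3347 ≈ -19.823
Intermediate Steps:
Q(m, g) = 42 (Q(m, g) = (m + 42) - m = (42 + m) - m = 42)
(-28740 - 37606)/(3305 + Q(-60, -65)) = (-28740 - 37606)/(3305 + 42) = -66346/3347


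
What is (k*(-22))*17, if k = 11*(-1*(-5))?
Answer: -20570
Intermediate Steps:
k = 55 (k = 11*5 = 55)
(k*(-22))*17 = (55*(-22))*17 = -1210*17 = -20570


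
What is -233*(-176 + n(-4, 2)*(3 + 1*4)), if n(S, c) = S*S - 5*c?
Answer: 31222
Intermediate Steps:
n(S, c) = S² - 5*c
-233*(-176 + n(-4, 2)*(3 + 1*4)) = -233*(-176 + ((-4)² - 5*2)*(3 + 1*4)) = -233*(-176 + (16 - 10)*(3 + 4)) = -233*(-176 + 6*7) = -233*(-176 + 42) = -233*(-134) = 31222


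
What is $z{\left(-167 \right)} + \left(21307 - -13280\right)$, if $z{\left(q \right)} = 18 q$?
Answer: $31581$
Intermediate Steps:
$z{\left(-167 \right)} + \left(21307 - -13280\right) = 18 \left(-167\right) + \left(21307 - -13280\right) = -3006 + \left(21307 + 13280\right) = -3006 + 34587 = 31581$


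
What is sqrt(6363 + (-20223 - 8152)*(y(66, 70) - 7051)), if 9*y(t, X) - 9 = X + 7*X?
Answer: sqrt(1784561017)/3 ≈ 14081.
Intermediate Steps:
y(t, X) = 1 + 8*X/9 (y(t, X) = 1 + (X + 7*X)/9 = 1 + (8*X)/9 = 1 + 8*X/9)
sqrt(6363 + (-20223 - 8152)*(y(66, 70) - 7051)) = sqrt(6363 + (-20223 - 8152)*((1 + (8/9)*70) - 7051)) = sqrt(6363 - 28375*((1 + 560/9) - 7051)) = sqrt(6363 - 28375*(569/9 - 7051)) = sqrt(6363 - 28375*(-62890/9)) = sqrt(6363 + 1784503750/9) = sqrt(1784561017/9) = sqrt(1784561017)/3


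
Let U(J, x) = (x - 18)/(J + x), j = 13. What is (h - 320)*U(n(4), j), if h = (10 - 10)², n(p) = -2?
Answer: 1600/11 ≈ 145.45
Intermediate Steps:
U(J, x) = (-18 + x)/(J + x)
h = 0 (h = 0² = 0)
(h - 320)*U(n(4), j) = (0 - 320)*((-18 + 13)/(-2 + 13)) = -320*(-5)/11 = -320*(-5/11) = 1600/11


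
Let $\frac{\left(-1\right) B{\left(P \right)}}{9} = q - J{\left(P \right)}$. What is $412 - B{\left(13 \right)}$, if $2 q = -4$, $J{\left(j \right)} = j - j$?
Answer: $394$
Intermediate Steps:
$J{\left(j \right)} = 0$
$q = -2$ ($q = \frac{1}{2} \left(-4\right) = -2$)
$B{\left(P \right)} = 18$ ($B{\left(P \right)} = - 9 \left(-2 - 0\right) = - 9 \left(-2 + 0\right) = \left(-9\right) \left(-2\right) = 18$)
$412 - B{\left(13 \right)} = 412 - 18 = 394$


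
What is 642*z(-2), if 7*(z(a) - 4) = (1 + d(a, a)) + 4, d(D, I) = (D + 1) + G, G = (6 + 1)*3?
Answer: 34026/7 ≈ 4860.9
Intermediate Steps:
G = 21 (G = 7*3 = 21)
d(D, I) = 22 + D (d(D, I) = (D + 1) + 21 = (1 + D) + 21 = 22 + D)
z(a) = 55/7 + a/7 (z(a) = 4 + ((1 + (22 + a)) + 4)/7 = 4 + ((23 + a) + 4)/7 = 4 + (27 + a)/7 = 4 + (27/7 + a/7) = 55/7 + a/7)
642*z(-2) = 642*(55/7 + (1/7)*(-2)) = 642*(55/7 - 2/7) = 642*(53/7) = 34026/7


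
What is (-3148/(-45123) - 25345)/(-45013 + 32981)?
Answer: 1143639287/542919936 ≈ 2.1065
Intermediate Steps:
(-3148/(-45123) - 25345)/(-45013 + 32981) = (-3148*(-1/45123) - 25345)/(-12032) = (3148/45123 - 25345)*(-1/12032) = -1143639287/45123*(-1/12032) = 1143639287/542919936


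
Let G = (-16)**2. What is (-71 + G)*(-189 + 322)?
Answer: 24605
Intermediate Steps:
G = 256
(-71 + G)*(-189 + 322) = (-71 + 256)*(-189 + 322) = 185*133 = 24605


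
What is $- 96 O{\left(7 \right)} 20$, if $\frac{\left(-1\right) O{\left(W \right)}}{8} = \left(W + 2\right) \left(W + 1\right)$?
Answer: $1105920$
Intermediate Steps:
$O{\left(W \right)} = - 8 \left(1 + W\right) \left(2 + W\right)$ ($O{\left(W \right)} = - 8 \left(W + 2\right) \left(W + 1\right) = - 8 \left(2 + W\right) \left(1 + W\right) = - 8 \left(1 + W\right) \left(2 + W\right)$)
$- 96 O{\left(7 \right)} 20 = - 96 \left(-16 - 168 - 8 \cdot 7^{2}\right) 20 = - 96 \left(-16 - 168 - 392\right) 20 = \left(-96\right) \left(-576\right) 20 = 55296 \cdot 20 = 1105920$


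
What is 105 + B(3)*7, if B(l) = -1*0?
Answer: 105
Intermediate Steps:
B(l) = 0
105 + B(3)*7 = 105 + 0*7 = 105 + 0 = 105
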